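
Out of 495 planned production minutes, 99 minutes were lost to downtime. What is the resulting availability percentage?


Formula: Availability = (Planned Time - Downtime) / Planned Time * 100
Uptime = 495 - 99 = 396 min
Availability = 396 / 495 * 100 = 80.0%

80.0%


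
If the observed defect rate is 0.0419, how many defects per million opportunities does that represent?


DPMO = defect_rate * 1000000 = 0.0419 * 1000000

41900


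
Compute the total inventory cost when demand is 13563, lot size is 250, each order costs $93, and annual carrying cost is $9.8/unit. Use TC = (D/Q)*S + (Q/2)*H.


TC = 13563/250 * 93 + 250/2 * 9.8

$6270.44


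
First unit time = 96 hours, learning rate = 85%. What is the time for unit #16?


Formula: T_n = T_1 * (learning_rate)^(log2(n)) where learning_rate = rate/100
Doublings = log2(16) = 4
T_n = 96 * 0.85^4
T_n = 96 * 0.522 = 50.1 hours

50.1 hours


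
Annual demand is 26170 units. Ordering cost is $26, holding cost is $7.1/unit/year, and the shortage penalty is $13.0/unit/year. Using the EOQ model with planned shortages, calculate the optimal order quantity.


Formula: EOQ* = sqrt(2DS/H) * sqrt((H+P)/P)
Base EOQ = sqrt(2*26170*26/7.1) = 437.8 units
Correction = sqrt((7.1+13.0)/13.0) = 1.24344
EOQ* = 437.8 * 1.24344 = 544.4 units

544.4 units


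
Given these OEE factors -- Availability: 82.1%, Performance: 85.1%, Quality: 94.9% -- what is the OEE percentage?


Formula: OEE = Availability * Performance * Quality / 10000
A * P = 82.1% * 85.1% / 100 = 69.87%
OEE = 69.87% * 94.9% / 100 = 66.3%

66.3%


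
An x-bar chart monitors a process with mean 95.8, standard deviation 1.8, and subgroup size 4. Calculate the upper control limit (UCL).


UCL = 95.8 + 3 * 1.8 / sqrt(4)

98.5


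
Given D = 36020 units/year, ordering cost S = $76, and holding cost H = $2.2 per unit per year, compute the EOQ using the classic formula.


Formula: EOQ = sqrt(2 * D * S / H)
Numerator: 2 * 36020 * 76 = 5475040
2DS/H = 5475040 / 2.2 = 2488654.5
EOQ = sqrt(2488654.5) = 1577.5 units

1577.5 units


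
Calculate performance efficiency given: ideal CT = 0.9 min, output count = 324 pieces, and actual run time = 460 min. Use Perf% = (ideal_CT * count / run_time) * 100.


Formula: Performance = (Ideal CT * Total Count) / Run Time * 100
Ideal output time = 0.9 * 324 = 291.6 min
Performance = 291.6 / 460 * 100 = 63.4%

63.4%


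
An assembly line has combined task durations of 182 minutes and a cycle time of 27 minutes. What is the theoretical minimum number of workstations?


Formula: N_min = ceil(Sum of Task Times / Cycle Time)
N_min = ceil(182 min / 27 min) = ceil(6.7407)
N_min = 7 stations

7


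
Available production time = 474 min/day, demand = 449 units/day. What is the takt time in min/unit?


Formula: Takt Time = Available Production Time / Customer Demand
Takt = 474 min/day / 449 units/day
Takt = 1.06 min/unit

1.06 min/unit


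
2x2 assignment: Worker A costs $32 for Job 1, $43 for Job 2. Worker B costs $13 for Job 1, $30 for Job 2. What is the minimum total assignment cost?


Option 1: A->1 + B->2 = $32 + $30 = $62
Option 2: A->2 + B->1 = $43 + $13 = $56
Min cost = min($62, $56) = $56

$56


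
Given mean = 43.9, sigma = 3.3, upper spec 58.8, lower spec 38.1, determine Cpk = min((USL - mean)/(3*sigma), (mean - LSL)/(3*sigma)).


Cpu = (58.8 - 43.9) / (3 * 3.3) = 1.51
Cpl = (43.9 - 38.1) / (3 * 3.3) = 0.59
Cpk = min(1.51, 0.59) = 0.59

0.59


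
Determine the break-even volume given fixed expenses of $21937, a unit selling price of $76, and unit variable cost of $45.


Formula: BEQ = Fixed Costs / (Price - Variable Cost)
Contribution margin = $76 - $45 = $31/unit
BEQ = ceil($21937 / $31/unit) = ceil(707.65) = 708 units

708 units


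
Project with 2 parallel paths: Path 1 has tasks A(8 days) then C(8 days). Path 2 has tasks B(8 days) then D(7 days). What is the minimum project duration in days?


Path 1 = 8 + 8 = 16 days
Path 2 = 8 + 7 = 15 days
Duration = max(16, 15) = 16 days

16 days


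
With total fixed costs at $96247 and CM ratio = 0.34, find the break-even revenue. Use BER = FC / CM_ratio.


Formula: BER = Fixed Costs / Contribution Margin Ratio
BER = $96247 / 0.34
BER = $283079.41 (to the nearest cent)

$283079.41


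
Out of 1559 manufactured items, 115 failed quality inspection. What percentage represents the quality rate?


Formula: Quality Rate = Good Pieces / Total Pieces * 100
Good pieces = 1559 - 115 = 1444
QR = 1444 / 1559 * 100 = 92.6%

92.6%


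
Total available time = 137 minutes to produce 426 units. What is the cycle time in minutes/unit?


Formula: CT = Available Time / Number of Units
CT = 137 min / 426 units
CT = 0.32 min/unit

0.32 min/unit


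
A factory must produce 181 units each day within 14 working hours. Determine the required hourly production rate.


Formula: Production Rate = Daily Demand / Available Hours
Rate = 181 units/day / 14 hours/day
Rate = 12.9 units/hour

12.9 units/hour


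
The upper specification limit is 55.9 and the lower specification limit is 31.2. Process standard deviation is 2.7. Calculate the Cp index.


Cp = (55.9 - 31.2) / (6 * 2.7)

1.52


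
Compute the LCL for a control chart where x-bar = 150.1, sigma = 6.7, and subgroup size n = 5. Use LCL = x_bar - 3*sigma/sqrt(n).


LCL = 150.1 - 3 * 6.7 / sqrt(5)

141.11


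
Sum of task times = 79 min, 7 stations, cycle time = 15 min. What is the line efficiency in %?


Formula: Efficiency = Sum of Task Times / (N_stations * CT) * 100
Total station capacity = 7 stations * 15 min = 105 min
Efficiency = 79 / 105 * 100 = 75.2%

75.2%


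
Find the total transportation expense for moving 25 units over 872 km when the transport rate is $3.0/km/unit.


TC = dist * cost * units = 872 * 3.0 * 25 = $65400.00

$65400.00


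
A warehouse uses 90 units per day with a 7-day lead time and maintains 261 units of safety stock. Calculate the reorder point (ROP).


Formula: ROP = (Daily Demand * Lead Time) + Safety Stock
Demand during lead time = 90 * 7 = 630 units
ROP = 630 + 261 = 891 units

891 units


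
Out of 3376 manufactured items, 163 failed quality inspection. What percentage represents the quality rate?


Formula: Quality Rate = Good Pieces / Total Pieces * 100
Good pieces = 3376 - 163 = 3213
QR = 3213 / 3376 * 100 = 95.2%

95.2%


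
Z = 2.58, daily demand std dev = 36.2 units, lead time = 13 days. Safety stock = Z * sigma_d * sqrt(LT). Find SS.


Formula: SS = z * sigma_d * sqrt(LT)
sqrt(LT) = sqrt(13) = 3.6056
SS = 2.58 * 36.2 * 3.6056
SS = 336.7 units

336.7 units


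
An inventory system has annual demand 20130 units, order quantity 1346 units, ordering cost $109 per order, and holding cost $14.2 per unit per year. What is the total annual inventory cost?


TC = 20130/1346 * 109 + 1346/2 * 14.2

$11186.74


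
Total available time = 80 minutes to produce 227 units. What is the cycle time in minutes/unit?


Formula: CT = Available Time / Number of Units
CT = 80 min / 227 units
CT = 0.35 min/unit

0.35 min/unit


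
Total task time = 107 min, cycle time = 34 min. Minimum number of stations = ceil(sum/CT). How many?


Formula: N_min = ceil(Sum of Task Times / Cycle Time)
N_min = ceil(107 min / 34 min) = ceil(3.1471)
N_min = 4 stations

4


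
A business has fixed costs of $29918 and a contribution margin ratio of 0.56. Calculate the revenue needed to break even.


Formula: BER = Fixed Costs / Contribution Margin Ratio
BER = $29918 / 0.56
BER = $53425.00 (to the nearest cent)

$53425.00


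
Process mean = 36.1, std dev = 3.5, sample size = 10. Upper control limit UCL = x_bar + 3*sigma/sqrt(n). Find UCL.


UCL = 36.1 + 3 * 3.5 / sqrt(10)

39.42


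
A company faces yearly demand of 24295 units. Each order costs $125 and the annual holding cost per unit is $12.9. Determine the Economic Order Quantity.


Formula: EOQ = sqrt(2 * D * S / H)
Numerator: 2 * 24295 * 125 = 6073750
2DS/H = 6073750 / 12.9 = 470833.3
EOQ = sqrt(470833.3) = 686.2 units

686.2 units


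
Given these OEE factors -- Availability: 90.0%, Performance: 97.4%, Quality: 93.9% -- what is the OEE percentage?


Formula: OEE = Availability * Performance * Quality / 10000
A * P = 90.0% * 97.4% / 100 = 87.66%
OEE = 87.66% * 93.9% / 100 = 82.3%

82.3%


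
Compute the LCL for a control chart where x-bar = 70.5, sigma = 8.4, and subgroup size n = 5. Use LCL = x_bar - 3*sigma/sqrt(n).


LCL = 70.5 - 3 * 8.4 / sqrt(5)

59.23


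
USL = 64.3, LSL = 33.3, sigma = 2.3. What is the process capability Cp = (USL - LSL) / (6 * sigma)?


Cp = (64.3 - 33.3) / (6 * 2.3)

2.25


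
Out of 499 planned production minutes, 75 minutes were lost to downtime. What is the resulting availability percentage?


Formula: Availability = (Planned Time - Downtime) / Planned Time * 100
Uptime = 499 - 75 = 424 min
Availability = 424 / 499 * 100 = 85.0%

85.0%


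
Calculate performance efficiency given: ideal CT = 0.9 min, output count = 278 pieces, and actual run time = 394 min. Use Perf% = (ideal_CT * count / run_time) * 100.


Formula: Performance = (Ideal CT * Total Count) / Run Time * 100
Ideal output time = 0.9 * 278 = 250.2 min
Performance = 250.2 / 394 * 100 = 63.5%

63.5%


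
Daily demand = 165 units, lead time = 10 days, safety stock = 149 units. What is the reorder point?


Formula: ROP = (Daily Demand * Lead Time) + Safety Stock
Demand during lead time = 165 * 10 = 1650 units
ROP = 1650 + 149 = 1799 units

1799 units


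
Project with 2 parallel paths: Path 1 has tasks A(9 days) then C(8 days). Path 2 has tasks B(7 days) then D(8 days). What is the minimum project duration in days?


Path 1 = 9 + 8 = 17 days
Path 2 = 7 + 8 = 15 days
Duration = max(17, 15) = 17 days

17 days


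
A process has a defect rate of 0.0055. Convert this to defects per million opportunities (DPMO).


DPMO = defect_rate * 1000000 = 0.0055 * 1000000

5500


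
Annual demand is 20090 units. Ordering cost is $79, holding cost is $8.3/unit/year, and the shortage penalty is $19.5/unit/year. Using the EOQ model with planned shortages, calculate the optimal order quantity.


Formula: EOQ* = sqrt(2DS/H) * sqrt((H+P)/P)
Base EOQ = sqrt(2*20090*79/8.3) = 618.41 units
Correction = sqrt((8.3+19.5)/19.5) = 1.194
EOQ* = 618.41 * 1.194 = 738.4 units

738.4 units


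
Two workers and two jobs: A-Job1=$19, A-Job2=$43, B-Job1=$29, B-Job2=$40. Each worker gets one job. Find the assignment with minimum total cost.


Option 1: A->1 + B->2 = $19 + $40 = $59
Option 2: A->2 + B->1 = $43 + $29 = $72
Min cost = min($59, $72) = $59

$59


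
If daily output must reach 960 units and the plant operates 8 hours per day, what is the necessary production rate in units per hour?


Formula: Production Rate = Daily Demand / Available Hours
Rate = 960 units/day / 8 hours/day
Rate = 120.0 units/hour

120.0 units/hour


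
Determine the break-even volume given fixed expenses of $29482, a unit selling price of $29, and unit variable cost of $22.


Formula: BEQ = Fixed Costs / (Price - Variable Cost)
Contribution margin = $29 - $22 = $7/unit
BEQ = ceil($29482 / $7/unit) = ceil(4211.71) = 4212 units

4212 units


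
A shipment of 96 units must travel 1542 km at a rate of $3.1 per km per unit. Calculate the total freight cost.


TC = dist * cost * units = 1542 * 3.1 * 96 = $458899.20

$458899.20


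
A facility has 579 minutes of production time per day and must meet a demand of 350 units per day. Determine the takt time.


Formula: Takt Time = Available Production Time / Customer Demand
Takt = 579 min/day / 350 units/day
Takt = 1.65 min/unit

1.65 min/unit


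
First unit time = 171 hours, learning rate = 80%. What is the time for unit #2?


Formula: T_n = T_1 * (learning_rate)^(log2(n)) where learning_rate = rate/100
Doublings = log2(2) = 1
T_n = 171 * 0.8^1
T_n = 171 * 0.8 = 136.8 hours

136.8 hours


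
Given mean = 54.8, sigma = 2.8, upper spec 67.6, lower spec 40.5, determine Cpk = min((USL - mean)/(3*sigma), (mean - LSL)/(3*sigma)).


Cpu = (67.6 - 54.8) / (3 * 2.8) = 1.52
Cpl = (54.8 - 40.5) / (3 * 2.8) = 1.7
Cpk = min(1.52, 1.7) = 1.52

1.52


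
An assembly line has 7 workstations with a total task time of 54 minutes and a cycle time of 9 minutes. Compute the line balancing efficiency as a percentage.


Formula: Efficiency = Sum of Task Times / (N_stations * CT) * 100
Total station capacity = 7 stations * 9 min = 63 min
Efficiency = 54 / 63 * 100 = 85.7%

85.7%


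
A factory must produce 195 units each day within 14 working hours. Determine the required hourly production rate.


Formula: Production Rate = Daily Demand / Available Hours
Rate = 195 units/day / 14 hours/day
Rate = 13.9 units/hour

13.9 units/hour


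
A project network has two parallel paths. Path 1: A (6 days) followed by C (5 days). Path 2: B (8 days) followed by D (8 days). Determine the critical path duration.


Path 1 = 6 + 5 = 11 days
Path 2 = 8 + 8 = 16 days
Duration = max(11, 16) = 16 days

16 days


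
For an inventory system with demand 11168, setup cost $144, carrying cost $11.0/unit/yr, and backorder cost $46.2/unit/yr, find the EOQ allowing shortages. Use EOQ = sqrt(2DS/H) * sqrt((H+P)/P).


Formula: EOQ* = sqrt(2DS/H) * sqrt((H+P)/P)
Base EOQ = sqrt(2*11168*144/11.0) = 540.74 units
Correction = sqrt((11.0+46.2)/46.2) = 1.1127
EOQ* = 540.74 * 1.1127 = 601.7 units

601.7 units


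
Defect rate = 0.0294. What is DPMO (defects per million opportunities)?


DPMO = defect_rate * 1000000 = 0.0294 * 1000000

29400


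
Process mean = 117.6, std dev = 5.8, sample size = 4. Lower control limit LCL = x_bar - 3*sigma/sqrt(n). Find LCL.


LCL = 117.6 - 3 * 5.8 / sqrt(4)

108.9


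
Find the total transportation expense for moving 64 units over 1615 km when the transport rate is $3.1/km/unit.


TC = dist * cost * units = 1615 * 3.1 * 64 = $320416.00

$320416.00


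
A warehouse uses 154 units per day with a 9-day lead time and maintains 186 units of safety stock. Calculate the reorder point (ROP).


Formula: ROP = (Daily Demand * Lead Time) + Safety Stock
Demand during lead time = 154 * 9 = 1386 units
ROP = 1386 + 186 = 1572 units

1572 units


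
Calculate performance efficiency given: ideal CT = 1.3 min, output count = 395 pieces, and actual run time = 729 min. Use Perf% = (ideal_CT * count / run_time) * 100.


Formula: Performance = (Ideal CT * Total Count) / Run Time * 100
Ideal output time = 1.3 * 395 = 513.5 min
Performance = 513.5 / 729 * 100 = 70.4%

70.4%


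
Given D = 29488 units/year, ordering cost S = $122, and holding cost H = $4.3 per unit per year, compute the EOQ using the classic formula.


Formula: EOQ = sqrt(2 * D * S / H)
Numerator: 2 * 29488 * 122 = 7195072
2DS/H = 7195072 / 4.3 = 1673272.6
EOQ = sqrt(1673272.6) = 1293.6 units

1293.6 units


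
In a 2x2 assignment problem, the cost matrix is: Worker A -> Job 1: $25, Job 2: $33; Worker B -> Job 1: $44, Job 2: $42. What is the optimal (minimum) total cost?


Option 1: A->1 + B->2 = $25 + $42 = $67
Option 2: A->2 + B->1 = $33 + $44 = $77
Min cost = min($67, $77) = $67

$67


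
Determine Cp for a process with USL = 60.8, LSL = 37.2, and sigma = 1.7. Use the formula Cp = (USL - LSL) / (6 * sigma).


Cp = (60.8 - 37.2) / (6 * 1.7)

2.31


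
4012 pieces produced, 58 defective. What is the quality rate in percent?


Formula: Quality Rate = Good Pieces / Total Pieces * 100
Good pieces = 4012 - 58 = 3954
QR = 3954 / 4012 * 100 = 98.6%

98.6%


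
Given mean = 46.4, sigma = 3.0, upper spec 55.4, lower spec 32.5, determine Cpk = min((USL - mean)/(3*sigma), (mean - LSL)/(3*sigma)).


Cpu = (55.4 - 46.4) / (3 * 3.0) = 1.0
Cpl = (46.4 - 32.5) / (3 * 3.0) = 1.54
Cpk = min(1.0, 1.54) = 1.0

1.0


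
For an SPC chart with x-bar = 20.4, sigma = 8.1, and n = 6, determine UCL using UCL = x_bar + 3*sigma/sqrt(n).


UCL = 20.4 + 3 * 8.1 / sqrt(6)

30.32


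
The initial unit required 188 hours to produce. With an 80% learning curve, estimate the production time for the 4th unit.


Formula: T_n = T_1 * (learning_rate)^(log2(n)) where learning_rate = rate/100
Doublings = log2(4) = 2
T_n = 188 * 0.8^2
T_n = 188 * 0.64 = 120.3 hours

120.3 hours


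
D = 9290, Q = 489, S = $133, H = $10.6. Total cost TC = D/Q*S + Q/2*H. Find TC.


TC = 9290/489 * 133 + 489/2 * 10.6

$5118.43


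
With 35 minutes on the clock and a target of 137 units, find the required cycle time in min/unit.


Formula: CT = Available Time / Number of Units
CT = 35 min / 137 units
CT = 0.26 min/unit

0.26 min/unit


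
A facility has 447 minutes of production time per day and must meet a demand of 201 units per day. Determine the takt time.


Formula: Takt Time = Available Production Time / Customer Demand
Takt = 447 min/day / 201 units/day
Takt = 2.22 min/unit

2.22 min/unit


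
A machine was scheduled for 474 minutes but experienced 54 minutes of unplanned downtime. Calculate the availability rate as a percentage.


Formula: Availability = (Planned Time - Downtime) / Planned Time * 100
Uptime = 474 - 54 = 420 min
Availability = 420 / 474 * 100 = 88.6%

88.6%


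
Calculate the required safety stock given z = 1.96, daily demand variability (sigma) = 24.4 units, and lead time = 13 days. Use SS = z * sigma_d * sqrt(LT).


Formula: SS = z * sigma_d * sqrt(LT)
sqrt(LT) = sqrt(13) = 3.6056
SS = 1.96 * 24.4 * 3.6056
SS = 172.4 units

172.4 units


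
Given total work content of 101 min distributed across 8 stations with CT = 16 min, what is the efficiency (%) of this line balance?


Formula: Efficiency = Sum of Task Times / (N_stations * CT) * 100
Total station capacity = 8 stations * 16 min = 128 min
Efficiency = 101 / 128 * 100 = 78.9%

78.9%


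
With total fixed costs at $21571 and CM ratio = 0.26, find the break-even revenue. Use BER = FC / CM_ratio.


Formula: BER = Fixed Costs / Contribution Margin Ratio
BER = $21571 / 0.26
BER = $82965.38 (to the nearest cent)

$82965.38


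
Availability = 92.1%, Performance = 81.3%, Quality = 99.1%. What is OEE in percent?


Formula: OEE = Availability * Performance * Quality / 10000
A * P = 92.1% * 81.3% / 100 = 74.88%
OEE = 74.88% * 99.1% / 100 = 74.2%

74.2%


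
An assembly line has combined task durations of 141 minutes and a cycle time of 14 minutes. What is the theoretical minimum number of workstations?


Formula: N_min = ceil(Sum of Task Times / Cycle Time)
N_min = ceil(141 min / 14 min) = ceil(10.0714)
N_min = 11 stations

11


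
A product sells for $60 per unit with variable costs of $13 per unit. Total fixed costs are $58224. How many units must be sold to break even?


Formula: BEQ = Fixed Costs / (Price - Variable Cost)
Contribution margin = $60 - $13 = $47/unit
BEQ = ceil($58224 / $47/unit) = ceil(1238.81) = 1239 units

1239 units


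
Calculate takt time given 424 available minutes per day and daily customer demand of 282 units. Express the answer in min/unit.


Formula: Takt Time = Available Production Time / Customer Demand
Takt = 424 min/day / 282 units/day
Takt = 1.5 min/unit

1.5 min/unit


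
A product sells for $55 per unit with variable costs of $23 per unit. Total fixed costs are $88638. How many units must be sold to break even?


Formula: BEQ = Fixed Costs / (Price - Variable Cost)
Contribution margin = $55 - $23 = $32/unit
BEQ = ceil($88638 / $32/unit) = ceil(2769.94) = 2770 units

2770 units


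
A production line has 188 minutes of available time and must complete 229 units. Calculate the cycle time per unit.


Formula: CT = Available Time / Number of Units
CT = 188 min / 229 units
CT = 0.82 min/unit

0.82 min/unit


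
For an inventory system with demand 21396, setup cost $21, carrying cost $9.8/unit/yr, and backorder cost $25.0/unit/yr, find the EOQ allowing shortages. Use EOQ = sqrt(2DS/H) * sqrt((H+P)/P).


Formula: EOQ* = sqrt(2DS/H) * sqrt((H+P)/P)
Base EOQ = sqrt(2*21396*21/9.8) = 302.82 units
Correction = sqrt((9.8+25.0)/25.0) = 1.17983
EOQ* = 302.82 * 1.17983 = 357.3 units

357.3 units


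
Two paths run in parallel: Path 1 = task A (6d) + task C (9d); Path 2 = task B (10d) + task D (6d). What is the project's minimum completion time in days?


Path 1 = 6 + 9 = 15 days
Path 2 = 10 + 6 = 16 days
Duration = max(15, 16) = 16 days

16 days


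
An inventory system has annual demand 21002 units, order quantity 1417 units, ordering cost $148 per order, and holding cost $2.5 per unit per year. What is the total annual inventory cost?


TC = 21002/1417 * 148 + 1417/2 * 2.5

$3964.83


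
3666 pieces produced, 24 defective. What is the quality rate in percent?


Formula: Quality Rate = Good Pieces / Total Pieces * 100
Good pieces = 3666 - 24 = 3642
QR = 3642 / 3666 * 100 = 99.3%

99.3%


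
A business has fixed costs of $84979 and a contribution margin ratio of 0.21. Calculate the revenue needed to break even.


Formula: BER = Fixed Costs / Contribution Margin Ratio
BER = $84979 / 0.21
BER = $404661.90 (to the nearest cent)

$404661.90


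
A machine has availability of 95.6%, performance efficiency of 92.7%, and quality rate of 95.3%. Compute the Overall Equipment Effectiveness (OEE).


Formula: OEE = Availability * Performance * Quality / 10000
A * P = 95.6% * 92.7% / 100 = 88.62%
OEE = 88.62% * 95.3% / 100 = 84.5%

84.5%


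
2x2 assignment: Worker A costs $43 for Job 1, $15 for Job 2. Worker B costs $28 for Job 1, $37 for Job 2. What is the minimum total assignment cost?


Option 1: A->1 + B->2 = $43 + $37 = $80
Option 2: A->2 + B->1 = $15 + $28 = $43
Min cost = min($80, $43) = $43

$43


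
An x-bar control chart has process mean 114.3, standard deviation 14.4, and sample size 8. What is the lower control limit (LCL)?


LCL = 114.3 - 3 * 14.4 / sqrt(8)

99.03


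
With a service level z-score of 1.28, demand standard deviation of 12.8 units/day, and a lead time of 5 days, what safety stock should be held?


Formula: SS = z * sigma_d * sqrt(LT)
sqrt(LT) = sqrt(5) = 2.2361
SS = 1.28 * 12.8 * 2.2361
SS = 36.6 units

36.6 units


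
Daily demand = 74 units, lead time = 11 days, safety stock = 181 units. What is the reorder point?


Formula: ROP = (Daily Demand * Lead Time) + Safety Stock
Demand during lead time = 74 * 11 = 814 units
ROP = 814 + 181 = 995 units

995 units


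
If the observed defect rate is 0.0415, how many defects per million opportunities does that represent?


DPMO = defect_rate * 1000000 = 0.0415 * 1000000

41500


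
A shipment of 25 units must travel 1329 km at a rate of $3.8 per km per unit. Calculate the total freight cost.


TC = dist * cost * units = 1329 * 3.8 * 25 = $126255.00

$126255.00


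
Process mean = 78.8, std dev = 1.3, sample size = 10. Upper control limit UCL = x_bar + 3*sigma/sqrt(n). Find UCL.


UCL = 78.8 + 3 * 1.3 / sqrt(10)

80.03


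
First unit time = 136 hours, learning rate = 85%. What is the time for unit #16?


Formula: T_n = T_1 * (learning_rate)^(log2(n)) where learning_rate = rate/100
Doublings = log2(16) = 4
T_n = 136 * 0.85^4
T_n = 136 * 0.522 = 71.0 hours

71.0 hours


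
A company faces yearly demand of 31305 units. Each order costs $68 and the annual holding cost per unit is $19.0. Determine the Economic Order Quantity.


Formula: EOQ = sqrt(2 * D * S / H)
Numerator: 2 * 31305 * 68 = 4257480
2DS/H = 4257480 / 19.0 = 224077.9
EOQ = sqrt(224077.9) = 473.4 units

473.4 units


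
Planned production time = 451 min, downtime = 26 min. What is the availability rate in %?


Formula: Availability = (Planned Time - Downtime) / Planned Time * 100
Uptime = 451 - 26 = 425 min
Availability = 425 / 451 * 100 = 94.2%

94.2%


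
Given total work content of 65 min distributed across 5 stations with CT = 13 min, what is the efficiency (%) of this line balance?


Formula: Efficiency = Sum of Task Times / (N_stations * CT) * 100
Total station capacity = 5 stations * 13 min = 65 min
Efficiency = 65 / 65 * 100 = 100.0%

100.0%


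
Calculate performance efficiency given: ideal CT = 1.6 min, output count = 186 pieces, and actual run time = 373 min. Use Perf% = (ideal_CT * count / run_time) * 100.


Formula: Performance = (Ideal CT * Total Count) / Run Time * 100
Ideal output time = 1.6 * 186 = 297.6 min
Performance = 297.6 / 373 * 100 = 79.8%

79.8%


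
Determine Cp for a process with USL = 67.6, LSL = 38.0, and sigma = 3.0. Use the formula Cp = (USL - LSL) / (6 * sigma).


Cp = (67.6 - 38.0) / (6 * 3.0)

1.64


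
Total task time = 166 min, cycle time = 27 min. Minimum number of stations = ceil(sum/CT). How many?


Formula: N_min = ceil(Sum of Task Times / Cycle Time)
N_min = ceil(166 min / 27 min) = ceil(6.1481)
N_min = 7 stations

7


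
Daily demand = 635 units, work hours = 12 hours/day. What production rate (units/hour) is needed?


Formula: Production Rate = Daily Demand / Available Hours
Rate = 635 units/day / 12 hours/day
Rate = 52.9 units/hour

52.9 units/hour


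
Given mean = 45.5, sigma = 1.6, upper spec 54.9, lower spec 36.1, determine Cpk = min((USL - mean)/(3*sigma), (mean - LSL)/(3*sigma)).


Cpu = (54.9 - 45.5) / (3 * 1.6) = 1.96
Cpl = (45.5 - 36.1) / (3 * 1.6) = 1.96
Cpk = min(1.96, 1.96) = 1.96

1.96


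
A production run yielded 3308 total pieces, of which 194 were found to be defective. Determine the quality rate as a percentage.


Formula: Quality Rate = Good Pieces / Total Pieces * 100
Good pieces = 3308 - 194 = 3114
QR = 3114 / 3308 * 100 = 94.1%

94.1%


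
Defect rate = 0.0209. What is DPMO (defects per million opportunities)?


DPMO = defect_rate * 1000000 = 0.0209 * 1000000

20900


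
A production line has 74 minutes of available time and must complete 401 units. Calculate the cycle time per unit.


Formula: CT = Available Time / Number of Units
CT = 74 min / 401 units
CT = 0.18 min/unit

0.18 min/unit


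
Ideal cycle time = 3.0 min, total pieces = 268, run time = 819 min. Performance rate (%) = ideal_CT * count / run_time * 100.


Formula: Performance = (Ideal CT * Total Count) / Run Time * 100
Ideal output time = 3.0 * 268 = 804.0 min
Performance = 804.0 / 819 * 100 = 98.2%

98.2%


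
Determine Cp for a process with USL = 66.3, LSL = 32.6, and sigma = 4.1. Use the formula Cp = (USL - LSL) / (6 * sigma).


Cp = (66.3 - 32.6) / (6 * 4.1)

1.37


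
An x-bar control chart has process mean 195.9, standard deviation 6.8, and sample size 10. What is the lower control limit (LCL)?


LCL = 195.9 - 3 * 6.8 / sqrt(10)

189.45


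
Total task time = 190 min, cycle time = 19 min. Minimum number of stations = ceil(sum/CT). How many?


Formula: N_min = ceil(Sum of Task Times / Cycle Time)
N_min = ceil(190 min / 19 min) = ceil(10.0)
N_min = 10 stations

10


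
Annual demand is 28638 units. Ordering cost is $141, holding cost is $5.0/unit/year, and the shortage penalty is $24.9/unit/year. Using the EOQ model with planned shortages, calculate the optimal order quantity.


Formula: EOQ* = sqrt(2DS/H) * sqrt((H+P)/P)
Base EOQ = sqrt(2*28638*141/5.0) = 1270.9 units
Correction = sqrt((5.0+24.9)/24.9) = 1.09581
EOQ* = 1270.9 * 1.09581 = 1392.7 units

1392.7 units


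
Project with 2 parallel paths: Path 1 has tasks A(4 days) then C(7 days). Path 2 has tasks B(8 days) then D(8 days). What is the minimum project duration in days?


Path 1 = 4 + 7 = 11 days
Path 2 = 8 + 8 = 16 days
Duration = max(11, 16) = 16 days

16 days


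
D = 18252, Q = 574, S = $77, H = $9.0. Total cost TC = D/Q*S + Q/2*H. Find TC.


TC = 18252/574 * 77 + 574/2 * 9.0

$5031.44


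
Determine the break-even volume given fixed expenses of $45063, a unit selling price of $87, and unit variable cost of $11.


Formula: BEQ = Fixed Costs / (Price - Variable Cost)
Contribution margin = $87 - $11 = $76/unit
BEQ = ceil($45063 / $76/unit) = ceil(592.93) = 593 units

593 units


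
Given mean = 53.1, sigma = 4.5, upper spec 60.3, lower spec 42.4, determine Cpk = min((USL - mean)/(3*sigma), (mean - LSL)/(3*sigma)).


Cpu = (60.3 - 53.1) / (3 * 4.5) = 0.53
Cpl = (53.1 - 42.4) / (3 * 4.5) = 0.79
Cpk = min(0.53, 0.79) = 0.53

0.53


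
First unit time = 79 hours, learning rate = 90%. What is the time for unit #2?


Formula: T_n = T_1 * (learning_rate)^(log2(n)) where learning_rate = rate/100
Doublings = log2(2) = 1
T_n = 79 * 0.9^1
T_n = 79 * 0.9 = 71.1 hours

71.1 hours


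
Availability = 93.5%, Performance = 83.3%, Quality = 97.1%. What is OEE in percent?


Formula: OEE = Availability * Performance * Quality / 10000
A * P = 93.5% * 83.3% / 100 = 77.89%
OEE = 77.89% * 97.1% / 100 = 75.6%

75.6%


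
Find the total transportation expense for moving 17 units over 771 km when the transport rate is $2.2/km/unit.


TC = dist * cost * units = 771 * 2.2 * 17 = $28835.40

$28835.40


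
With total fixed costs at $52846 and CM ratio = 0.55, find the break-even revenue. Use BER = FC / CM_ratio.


Formula: BER = Fixed Costs / Contribution Margin Ratio
BER = $52846 / 0.55
BER = $96083.64 (to the nearest cent)

$96083.64


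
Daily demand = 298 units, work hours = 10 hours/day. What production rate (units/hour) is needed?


Formula: Production Rate = Daily Demand / Available Hours
Rate = 298 units/day / 10 hours/day
Rate = 29.8 units/hour

29.8 units/hour


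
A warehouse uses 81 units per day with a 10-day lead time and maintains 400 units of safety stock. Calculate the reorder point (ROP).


Formula: ROP = (Daily Demand * Lead Time) + Safety Stock
Demand during lead time = 81 * 10 = 810 units
ROP = 810 + 400 = 1210 units

1210 units


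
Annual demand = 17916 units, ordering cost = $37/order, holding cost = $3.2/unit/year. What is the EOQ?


Formula: EOQ = sqrt(2 * D * S / H)
Numerator: 2 * 17916 * 37 = 1325784
2DS/H = 1325784 / 3.2 = 414307.5
EOQ = sqrt(414307.5) = 643.7 units

643.7 units


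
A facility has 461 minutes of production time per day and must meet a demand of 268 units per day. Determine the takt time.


Formula: Takt Time = Available Production Time / Customer Demand
Takt = 461 min/day / 268 units/day
Takt = 1.72 min/unit

1.72 min/unit


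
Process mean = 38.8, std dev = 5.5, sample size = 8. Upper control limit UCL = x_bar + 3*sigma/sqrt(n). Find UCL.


UCL = 38.8 + 3 * 5.5 / sqrt(8)

44.63


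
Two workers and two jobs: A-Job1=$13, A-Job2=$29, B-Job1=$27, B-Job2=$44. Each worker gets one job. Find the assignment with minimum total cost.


Option 1: A->1 + B->2 = $13 + $44 = $57
Option 2: A->2 + B->1 = $29 + $27 = $56
Min cost = min($57, $56) = $56

$56


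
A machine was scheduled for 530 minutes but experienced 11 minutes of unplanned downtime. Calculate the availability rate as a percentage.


Formula: Availability = (Planned Time - Downtime) / Planned Time * 100
Uptime = 530 - 11 = 519 min
Availability = 519 / 530 * 100 = 97.9%

97.9%


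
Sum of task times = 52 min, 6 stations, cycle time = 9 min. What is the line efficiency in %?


Formula: Efficiency = Sum of Task Times / (N_stations * CT) * 100
Total station capacity = 6 stations * 9 min = 54 min
Efficiency = 52 / 54 * 100 = 96.3%

96.3%


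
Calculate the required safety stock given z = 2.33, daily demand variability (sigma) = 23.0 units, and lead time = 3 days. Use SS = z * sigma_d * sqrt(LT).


Formula: SS = z * sigma_d * sqrt(LT)
sqrt(LT) = sqrt(3) = 1.7321
SS = 2.33 * 23.0 * 1.7321
SS = 92.8 units

92.8 units


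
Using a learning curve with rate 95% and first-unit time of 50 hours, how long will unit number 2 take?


Formula: T_n = T_1 * (learning_rate)^(log2(n)) where learning_rate = rate/100
Doublings = log2(2) = 1
T_n = 50 * 0.95^1
T_n = 50 * 0.95 = 47.5 hours

47.5 hours


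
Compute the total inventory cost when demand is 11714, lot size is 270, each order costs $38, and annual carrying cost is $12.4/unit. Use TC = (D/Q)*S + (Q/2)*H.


TC = 11714/270 * 38 + 270/2 * 12.4

$3322.64


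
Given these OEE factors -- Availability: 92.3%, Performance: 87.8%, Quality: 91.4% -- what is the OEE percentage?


Formula: OEE = Availability * Performance * Quality / 10000
A * P = 92.3% * 87.8% / 100 = 81.04%
OEE = 81.04% * 91.4% / 100 = 74.1%

74.1%


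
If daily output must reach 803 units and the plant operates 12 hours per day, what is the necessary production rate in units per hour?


Formula: Production Rate = Daily Demand / Available Hours
Rate = 803 units/day / 12 hours/day
Rate = 66.9 units/hour

66.9 units/hour


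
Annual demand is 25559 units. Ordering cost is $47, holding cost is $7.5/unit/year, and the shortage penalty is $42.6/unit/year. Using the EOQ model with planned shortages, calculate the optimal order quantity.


Formula: EOQ* = sqrt(2DS/H) * sqrt((H+P)/P)
Base EOQ = sqrt(2*25559*47/7.5) = 565.99 units
Correction = sqrt((7.5+42.6)/42.6) = 1.08446
EOQ* = 565.99 * 1.08446 = 613.8 units

613.8 units


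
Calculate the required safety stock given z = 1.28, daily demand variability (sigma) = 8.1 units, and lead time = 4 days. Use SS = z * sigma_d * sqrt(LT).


Formula: SS = z * sigma_d * sqrt(LT)
sqrt(LT) = sqrt(4) = 2.0
SS = 1.28 * 8.1 * 2.0
SS = 20.7 units

20.7 units


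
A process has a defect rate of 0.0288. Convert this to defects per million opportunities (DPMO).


DPMO = defect_rate * 1000000 = 0.0288 * 1000000

28800


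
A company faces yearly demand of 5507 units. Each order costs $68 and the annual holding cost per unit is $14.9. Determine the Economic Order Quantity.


Formula: EOQ = sqrt(2 * D * S / H)
Numerator: 2 * 5507 * 68 = 748952
2DS/H = 748952 / 14.9 = 50265.2
EOQ = sqrt(50265.2) = 224.2 units

224.2 units


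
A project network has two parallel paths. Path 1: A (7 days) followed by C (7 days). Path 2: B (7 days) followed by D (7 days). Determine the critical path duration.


Path 1 = 7 + 7 = 14 days
Path 2 = 7 + 7 = 14 days
Duration = max(14, 14) = 14 days

14 days


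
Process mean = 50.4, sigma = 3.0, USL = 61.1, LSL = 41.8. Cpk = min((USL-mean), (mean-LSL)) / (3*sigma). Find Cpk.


Cpu = (61.1 - 50.4) / (3 * 3.0) = 1.19
Cpl = (50.4 - 41.8) / (3 * 3.0) = 0.96
Cpk = min(1.19, 0.96) = 0.96

0.96


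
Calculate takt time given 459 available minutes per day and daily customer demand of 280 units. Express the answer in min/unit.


Formula: Takt Time = Available Production Time / Customer Demand
Takt = 459 min/day / 280 units/day
Takt = 1.64 min/unit

1.64 min/unit


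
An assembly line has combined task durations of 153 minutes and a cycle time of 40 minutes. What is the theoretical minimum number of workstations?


Formula: N_min = ceil(Sum of Task Times / Cycle Time)
N_min = ceil(153 min / 40 min) = ceil(3.825)
N_min = 4 stations

4


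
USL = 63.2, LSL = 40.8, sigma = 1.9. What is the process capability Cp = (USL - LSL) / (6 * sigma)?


Cp = (63.2 - 40.8) / (6 * 1.9)

1.96


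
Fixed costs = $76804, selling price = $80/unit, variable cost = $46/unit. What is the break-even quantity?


Formula: BEQ = Fixed Costs / (Price - Variable Cost)
Contribution margin = $80 - $46 = $34/unit
BEQ = ceil($76804 / $34/unit) = ceil(2258.94) = 2259 units

2259 units


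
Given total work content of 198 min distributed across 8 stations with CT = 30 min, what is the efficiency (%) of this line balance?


Formula: Efficiency = Sum of Task Times / (N_stations * CT) * 100
Total station capacity = 8 stations * 30 min = 240 min
Efficiency = 198 / 240 * 100 = 82.5%

82.5%


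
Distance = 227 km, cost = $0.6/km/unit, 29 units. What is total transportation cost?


TC = dist * cost * units = 227 * 0.6 * 29 = $3949.80

$3949.80


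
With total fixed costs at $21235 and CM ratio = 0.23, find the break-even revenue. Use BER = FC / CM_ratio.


Formula: BER = Fixed Costs / Contribution Margin Ratio
BER = $21235 / 0.23
BER = $92326.09 (to the nearest cent)

$92326.09


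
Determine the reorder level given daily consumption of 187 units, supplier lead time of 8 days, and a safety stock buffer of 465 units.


Formula: ROP = (Daily Demand * Lead Time) + Safety Stock
Demand during lead time = 187 * 8 = 1496 units
ROP = 1496 + 465 = 1961 units

1961 units


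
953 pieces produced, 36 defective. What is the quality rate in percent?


Formula: Quality Rate = Good Pieces / Total Pieces * 100
Good pieces = 953 - 36 = 917
QR = 917 / 953 * 100 = 96.2%

96.2%


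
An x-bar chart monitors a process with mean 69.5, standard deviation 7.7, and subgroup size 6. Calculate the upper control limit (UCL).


UCL = 69.5 + 3 * 7.7 / sqrt(6)

78.93


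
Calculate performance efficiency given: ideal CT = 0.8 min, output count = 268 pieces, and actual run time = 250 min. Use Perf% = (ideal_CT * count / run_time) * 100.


Formula: Performance = (Ideal CT * Total Count) / Run Time * 100
Ideal output time = 0.8 * 268 = 214.4 min
Performance = 214.4 / 250 * 100 = 85.8%

85.8%


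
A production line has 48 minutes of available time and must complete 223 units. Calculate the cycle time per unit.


Formula: CT = Available Time / Number of Units
CT = 48 min / 223 units
CT = 0.22 min/unit

0.22 min/unit


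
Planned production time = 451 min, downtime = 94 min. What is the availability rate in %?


Formula: Availability = (Planned Time - Downtime) / Planned Time * 100
Uptime = 451 - 94 = 357 min
Availability = 357 / 451 * 100 = 79.2%

79.2%


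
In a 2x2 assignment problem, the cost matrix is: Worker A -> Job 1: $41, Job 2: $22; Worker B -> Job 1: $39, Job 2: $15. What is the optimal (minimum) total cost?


Option 1: A->1 + B->2 = $41 + $15 = $56
Option 2: A->2 + B->1 = $22 + $39 = $61
Min cost = min($56, $61) = $56

$56


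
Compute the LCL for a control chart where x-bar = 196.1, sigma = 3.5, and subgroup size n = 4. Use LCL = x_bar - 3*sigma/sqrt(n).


LCL = 196.1 - 3 * 3.5 / sqrt(4)

190.85


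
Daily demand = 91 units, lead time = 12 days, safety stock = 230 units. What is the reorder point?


Formula: ROP = (Daily Demand * Lead Time) + Safety Stock
Demand during lead time = 91 * 12 = 1092 units
ROP = 1092 + 230 = 1322 units

1322 units


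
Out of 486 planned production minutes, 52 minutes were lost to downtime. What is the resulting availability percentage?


Formula: Availability = (Planned Time - Downtime) / Planned Time * 100
Uptime = 486 - 52 = 434 min
Availability = 434 / 486 * 100 = 89.3%

89.3%


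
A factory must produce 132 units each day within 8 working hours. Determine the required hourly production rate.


Formula: Production Rate = Daily Demand / Available Hours
Rate = 132 units/day / 8 hours/day
Rate = 16.5 units/hour

16.5 units/hour


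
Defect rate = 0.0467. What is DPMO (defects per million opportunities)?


DPMO = defect_rate * 1000000 = 0.0467 * 1000000

46700


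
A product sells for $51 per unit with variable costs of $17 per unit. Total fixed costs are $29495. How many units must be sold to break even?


Formula: BEQ = Fixed Costs / (Price - Variable Cost)
Contribution margin = $51 - $17 = $34/unit
BEQ = ceil($29495 / $34/unit) = ceil(867.5) = 868 units

868 units


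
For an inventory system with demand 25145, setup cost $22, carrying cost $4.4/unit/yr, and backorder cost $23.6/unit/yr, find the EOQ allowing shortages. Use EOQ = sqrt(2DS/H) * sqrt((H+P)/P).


Formula: EOQ* = sqrt(2DS/H) * sqrt((H+P)/P)
Base EOQ = sqrt(2*25145*22/4.4) = 501.45 units
Correction = sqrt((4.4+23.6)/23.6) = 1.08924
EOQ* = 501.45 * 1.08924 = 546.2 units

546.2 units


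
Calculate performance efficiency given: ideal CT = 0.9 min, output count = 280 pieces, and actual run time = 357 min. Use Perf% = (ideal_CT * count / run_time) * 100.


Formula: Performance = (Ideal CT * Total Count) / Run Time * 100
Ideal output time = 0.9 * 280 = 252.0 min
Performance = 252.0 / 357 * 100 = 70.6%

70.6%
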